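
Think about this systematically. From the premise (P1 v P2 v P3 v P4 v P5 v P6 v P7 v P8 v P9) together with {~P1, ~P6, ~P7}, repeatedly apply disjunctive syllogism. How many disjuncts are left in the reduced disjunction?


Original disjuncts (9): P1, P2, P3, P4, P5, P6, P7, P8, P9
Negated (eliminate): ~P1, ~P6, ~P7
Remaining disjuncts: P2, P3, P4, P5, P8, P9
Count = 9 - 3 = 6

6


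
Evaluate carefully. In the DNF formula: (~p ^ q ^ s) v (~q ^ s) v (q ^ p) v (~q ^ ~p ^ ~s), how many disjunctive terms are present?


A DNF formula is a disjunction of terms (conjunctions).
Terms are separated by v.
Counting the disjuncts: 4 terms.

4


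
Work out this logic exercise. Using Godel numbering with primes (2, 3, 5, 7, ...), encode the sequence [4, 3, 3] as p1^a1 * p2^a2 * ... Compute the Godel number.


Encode each element as an exponent of the corresponding prime:
  2^4 = 16
  3^3 = 27
  5^3 = 125
Product = 16 * 27 * 125 = 54000

54000


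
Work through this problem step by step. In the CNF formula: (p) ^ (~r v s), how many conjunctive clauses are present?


A CNF formula is a conjunction of clauses.
Clauses are separated by ^.
Counting the conjuncts: 2 clauses.

2


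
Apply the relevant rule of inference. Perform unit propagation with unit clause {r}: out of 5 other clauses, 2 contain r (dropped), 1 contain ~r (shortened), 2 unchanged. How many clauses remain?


Satisfied (removed): 2
Shortened (remain): 1
Unchanged (remain): 2
Remaining = 1 + 2 = 3

3


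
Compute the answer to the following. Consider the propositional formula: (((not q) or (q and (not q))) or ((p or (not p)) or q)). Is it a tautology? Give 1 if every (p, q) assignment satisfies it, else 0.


Check all 4 assignments:
p=0, q=0: 1
p=0, q=1: 1
p=1, q=0: 1
p=1, q=1: 1
Satisfying count = 4/4.
Tautology iff count = 4: yes.

1


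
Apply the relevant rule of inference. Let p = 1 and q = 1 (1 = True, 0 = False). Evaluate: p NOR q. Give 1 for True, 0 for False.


p = 1, q = 1
Operation: p NOR q
Evaluate: 1 NOR 1 = 0

0


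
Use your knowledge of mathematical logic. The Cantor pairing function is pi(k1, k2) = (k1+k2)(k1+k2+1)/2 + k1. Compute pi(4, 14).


k1 + k2 = 18
(k1+k2)(k1+k2+1)/2 = 18 * 19 / 2 = 171
pi = 171 + 4 = 175

175


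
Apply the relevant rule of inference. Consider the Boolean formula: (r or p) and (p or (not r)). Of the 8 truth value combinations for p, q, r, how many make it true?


Evaluate all 8 assignments for p, q, r:
p=0, q=0, r=0: 0
p=0, q=0, r=1: 0
p=0, q=1, r=0: 0
p=0, q=1, r=1: 0
p=1, q=0, r=0: 1
p=1, q=0, r=1: 1
p=1, q=1, r=0: 1
p=1, q=1, r=1: 1
Satisfying count = 4

4


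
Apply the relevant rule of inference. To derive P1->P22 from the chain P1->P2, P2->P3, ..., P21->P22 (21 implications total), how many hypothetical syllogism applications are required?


With 21 implications in a chain connecting 22 propositions:
P1->P2, P2->P3, ..., P21->P22
Steps needed = (number of implications) - 1 = 21 - 1 = 20

20


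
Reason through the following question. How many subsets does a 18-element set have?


The power set of a set with n elements has 2^n elements.
|P(S)| = 2^18 = 262144

262144


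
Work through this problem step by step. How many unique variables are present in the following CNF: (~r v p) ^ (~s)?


Identify each variable that appears in the formula.
Variables found: p, r, s
Count = 3

3


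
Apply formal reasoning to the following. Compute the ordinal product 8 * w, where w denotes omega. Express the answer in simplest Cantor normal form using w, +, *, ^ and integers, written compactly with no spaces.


Compute 8 * w.
Ordinal * is associative and left-distributive over +, but NOT commutative; for finite n>1, n*w = w but w*n stays w*n.
For finite n>0, n * w = sup{n*k : k<w} = w. So 8 * w = w.
Result = w

w


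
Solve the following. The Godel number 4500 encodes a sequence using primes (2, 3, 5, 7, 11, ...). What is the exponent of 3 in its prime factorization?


Factorize 4500 by dividing by 3 repeatedly.
Division steps: 3 divides 4500 exactly 2 time(s).
Exponent of 3 = 2

2


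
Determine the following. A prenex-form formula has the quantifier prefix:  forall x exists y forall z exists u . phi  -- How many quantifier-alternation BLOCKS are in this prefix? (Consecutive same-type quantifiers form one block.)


Quantifier-type sequence: A E A E  (A=forall, E=exists)
Group into maximal same-type runs:
  Ax1 | Ex1 | Ax1 | Ex1
Number of blocks = 4

4


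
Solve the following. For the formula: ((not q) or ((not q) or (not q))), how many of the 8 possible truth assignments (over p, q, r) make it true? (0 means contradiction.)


Check all 8 assignments:
p=0, q=0, r=0: 1
p=0, q=0, r=1: 1
p=0, q=1, r=0: 0
p=0, q=1, r=1: 0
p=1, q=0, r=0: 1
p=1, q=0, r=1: 1
p=1, q=1, r=0: 0
p=1, q=1, r=1: 0
Count of True = 4

4


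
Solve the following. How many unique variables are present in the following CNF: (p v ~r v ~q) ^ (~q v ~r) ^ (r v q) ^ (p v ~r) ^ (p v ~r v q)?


Identify each variable that appears in the formula.
Variables found: p, q, r
Count = 3

3


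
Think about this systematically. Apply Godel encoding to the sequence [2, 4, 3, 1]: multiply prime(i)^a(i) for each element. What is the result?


Encode each element as an exponent of the corresponding prime:
  2^2 = 4
  3^4 = 81
  5^3 = 125
  7^1 = 7
Product = 4 * 81 * 125 * 7 = 283500

283500


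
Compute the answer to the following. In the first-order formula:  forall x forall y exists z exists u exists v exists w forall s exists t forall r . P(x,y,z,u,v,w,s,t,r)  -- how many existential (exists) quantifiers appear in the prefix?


Quantifier prefix: forall x forall y exists z exists u exists v exists w forall s exists t forall r
Mark each quantifier type:
  U U E E E E U E U
Universal count = 4, Existential count = 5
Asked for existential (exists) quantifiers: 5

5


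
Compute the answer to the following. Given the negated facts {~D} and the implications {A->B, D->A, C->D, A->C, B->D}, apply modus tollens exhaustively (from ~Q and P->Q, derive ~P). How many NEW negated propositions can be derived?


Initial negated facts: {~D}
Apply modus tollens to closure:
  ~D and C->D  =>  ~C
  ~C and A->C  =>  ~A
  ~D and B->D  =>  ~B
Final negated: {~A, ~B, ~C, ~D}
New negations: {~A, ~B, ~C}
Count = 3

3


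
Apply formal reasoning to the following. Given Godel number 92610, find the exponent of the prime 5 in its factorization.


Factorize 92610 by dividing by 5 repeatedly.
Division steps: 5 divides 92610 exactly 1 time(s).
Exponent of 5 = 1

1


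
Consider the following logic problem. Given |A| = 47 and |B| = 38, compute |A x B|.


The Cartesian product A x B contains all ordered pairs (a, b).
|A x B| = |A| * |B| = 47 * 38 = 1786

1786


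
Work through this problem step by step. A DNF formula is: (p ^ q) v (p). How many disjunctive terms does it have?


A DNF formula is a disjunction of terms (conjunctions).
Terms are separated by v.
Counting the disjuncts: 2 terms.

2


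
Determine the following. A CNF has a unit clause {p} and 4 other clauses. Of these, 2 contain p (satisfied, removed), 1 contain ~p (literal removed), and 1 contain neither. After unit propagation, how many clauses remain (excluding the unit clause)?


Satisfied (removed): 2
Shortened (remain): 1
Unchanged (remain): 1
Remaining = 1 + 1 = 2

2


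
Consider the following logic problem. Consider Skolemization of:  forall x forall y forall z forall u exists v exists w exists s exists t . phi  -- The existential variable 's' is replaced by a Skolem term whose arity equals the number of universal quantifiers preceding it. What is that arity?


Quantifier prefix: forall x forall y forall z forall u exists v exists w exists s exists t
's' is existentially quantified at position 7.
Universal variables preceding it: x, y, z, u
Skolem function arity = 4

4


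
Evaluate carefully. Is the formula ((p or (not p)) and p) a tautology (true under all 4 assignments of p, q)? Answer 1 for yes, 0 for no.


Check all 4 assignments:
p=0, q=0: 0
p=0, q=1: 0
p=1, q=0: 1
p=1, q=1: 1
Satisfying count = 2/4.
Tautology iff count = 4: no.

0


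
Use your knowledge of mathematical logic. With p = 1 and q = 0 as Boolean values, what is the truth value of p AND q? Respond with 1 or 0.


p = 1, q = 0
Operation: p AND q
Evaluate: 1 AND 0 = 0

0


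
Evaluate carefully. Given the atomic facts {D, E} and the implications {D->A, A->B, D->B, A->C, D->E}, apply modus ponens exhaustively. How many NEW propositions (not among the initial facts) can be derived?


Initial facts: {D, E}
Apply modus ponens to closure:
  D and D->A  =>  A
  A and A->B  =>  B
  A and A->C  =>  C
Final known: {A, B, C, D, E}
New propositions: {A, B, C}
Count = 3

3


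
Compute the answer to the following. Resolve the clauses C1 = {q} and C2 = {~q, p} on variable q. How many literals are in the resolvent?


Remove q from C1 and ~q from C2.
C1 remainder: {}
C2 remainder: {p}
Union (resolvent): {p}
Resolvent has 1 literal(s).

1


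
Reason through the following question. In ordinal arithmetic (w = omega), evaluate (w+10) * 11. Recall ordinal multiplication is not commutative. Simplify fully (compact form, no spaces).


Compute (w+10) * 11.
Ordinal * is associative and left-distributive over +, but NOT commutative; for finite n>1, n*w = w but w*n stays w*n.
(w+10) * 11 = (w+10) repeated 11 times. Each intermediate +10 is absorbed by the following w; only the last survives: w*11+10.
Result = w*11+10

w*11+10


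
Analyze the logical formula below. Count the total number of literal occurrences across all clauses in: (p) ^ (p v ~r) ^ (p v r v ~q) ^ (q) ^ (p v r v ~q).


Counting literals in each clause:
Clause 1: 1 literal(s)
Clause 2: 2 literal(s)
Clause 3: 3 literal(s)
Clause 4: 1 literal(s)
Clause 5: 3 literal(s)
Total = 10

10


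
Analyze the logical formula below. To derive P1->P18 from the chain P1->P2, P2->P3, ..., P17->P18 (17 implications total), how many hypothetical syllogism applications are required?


With 17 implications in a chain connecting 18 propositions:
P1->P2, P2->P3, ..., P17->P18
Steps needed = (number of implications) - 1 = 17 - 1 = 16

16


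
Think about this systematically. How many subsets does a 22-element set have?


The power set of a set with n elements has 2^n elements.
|P(S)| = 2^22 = 4194304

4194304


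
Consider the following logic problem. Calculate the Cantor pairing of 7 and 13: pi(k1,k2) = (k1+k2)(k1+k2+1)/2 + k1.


k1 + k2 = 20
(k1+k2)(k1+k2+1)/2 = 20 * 21 / 2 = 210
pi = 210 + 7 = 217

217


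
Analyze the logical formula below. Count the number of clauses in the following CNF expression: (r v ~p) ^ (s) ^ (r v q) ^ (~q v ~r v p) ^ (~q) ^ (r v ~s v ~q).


A CNF formula is a conjunction of clauses.
Clauses are separated by ^.
Counting the conjuncts: 6 clauses.

6


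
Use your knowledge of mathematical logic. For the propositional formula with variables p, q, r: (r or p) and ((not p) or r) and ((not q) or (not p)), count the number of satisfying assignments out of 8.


Evaluate all 8 assignments for p, q, r:
p=0, q=0, r=0: 0
p=0, q=0, r=1: 1
p=0, q=1, r=0: 0
p=0, q=1, r=1: 1
p=1, q=0, r=0: 0
p=1, q=0, r=1: 1
p=1, q=1, r=0: 0
p=1, q=1, r=1: 0
Satisfying count = 3

3


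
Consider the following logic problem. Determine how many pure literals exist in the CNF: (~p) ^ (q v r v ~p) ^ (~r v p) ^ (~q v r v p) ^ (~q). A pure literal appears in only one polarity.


Check each variable for pure literal status:
p: mixed (not pure)
q: mixed (not pure)
r: mixed (not pure)
Pure literal count = 0

0


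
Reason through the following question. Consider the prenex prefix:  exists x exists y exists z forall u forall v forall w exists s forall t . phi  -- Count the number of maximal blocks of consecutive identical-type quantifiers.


Quantifier-type sequence: E E E A A A E A  (A=forall, E=exists)
Group into maximal same-type runs:
  Ex3 | Ax3 | Ex1 | Ax1
Number of blocks = 4

4


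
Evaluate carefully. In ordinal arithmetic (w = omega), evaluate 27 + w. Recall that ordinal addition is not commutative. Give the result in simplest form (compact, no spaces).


Compute 27 + w.
Ordinal + is associative but NOT commutative; for finite n>0, n + w = w but w + n stays w+n.
Any finite left addend is absorbed by w on the right: 27 + w = w.
Result = w

w


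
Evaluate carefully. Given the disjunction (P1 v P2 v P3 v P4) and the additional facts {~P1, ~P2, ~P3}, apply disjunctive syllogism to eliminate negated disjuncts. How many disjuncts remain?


Original disjuncts (4): P1, P2, P3, P4
Negated (eliminate): ~P1, ~P2, ~P3
Remaining disjuncts: P4
Count = 4 - 3 = 1

1


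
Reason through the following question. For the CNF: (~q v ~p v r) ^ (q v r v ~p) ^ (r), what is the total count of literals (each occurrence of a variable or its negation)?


Counting literals in each clause:
Clause 1: 3 literal(s)
Clause 2: 3 literal(s)
Clause 3: 1 literal(s)
Total = 7

7


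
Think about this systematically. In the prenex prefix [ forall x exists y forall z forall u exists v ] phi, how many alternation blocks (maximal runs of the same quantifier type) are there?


Quantifier-type sequence: A E A A E  (A=forall, E=exists)
Group into maximal same-type runs:
  Ax1 | Ex1 | Ax2 | Ex1
Number of blocks = 4

4


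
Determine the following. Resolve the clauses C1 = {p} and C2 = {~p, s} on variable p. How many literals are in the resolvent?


Remove p from C1 and ~p from C2.
C1 remainder: {}
C2 remainder: {s}
Union (resolvent): {s}
Resolvent has 1 literal(s).

1


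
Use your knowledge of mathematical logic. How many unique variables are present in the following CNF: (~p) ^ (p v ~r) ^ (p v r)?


Identify each variable that appears in the formula.
Variables found: p, r
Count = 2

2


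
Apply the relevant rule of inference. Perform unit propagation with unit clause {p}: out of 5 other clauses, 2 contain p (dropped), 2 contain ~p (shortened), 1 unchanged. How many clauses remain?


Satisfied (removed): 2
Shortened (remain): 2
Unchanged (remain): 1
Remaining = 2 + 1 = 3

3


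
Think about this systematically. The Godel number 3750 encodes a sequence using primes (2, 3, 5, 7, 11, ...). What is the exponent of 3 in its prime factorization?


Factorize 3750 by dividing by 3 repeatedly.
Division steps: 3 divides 3750 exactly 1 time(s).
Exponent of 3 = 1

1


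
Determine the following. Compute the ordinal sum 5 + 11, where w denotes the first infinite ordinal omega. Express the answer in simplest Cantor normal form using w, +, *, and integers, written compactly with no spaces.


Compute 5 + 11.
Ordinal + is associative but NOT commutative; for finite n>0, n + w = w but w + n stays w+n.
Both operands finite; ordinal + agrees with natural +: 5 + 11 = 16.
Result = 16

16


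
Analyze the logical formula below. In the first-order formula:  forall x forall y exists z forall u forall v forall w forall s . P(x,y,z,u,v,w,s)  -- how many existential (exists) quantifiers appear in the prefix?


Quantifier prefix: forall x forall y exists z forall u forall v forall w forall s
Mark each quantifier type:
  U U E U U U U
Universal count = 6, Existential count = 1
Asked for existential (exists) quantifiers: 1

1


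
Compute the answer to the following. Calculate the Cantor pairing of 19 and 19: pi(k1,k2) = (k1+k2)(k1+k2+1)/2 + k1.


k1 + k2 = 38
(k1+k2)(k1+k2+1)/2 = 38 * 39 / 2 = 741
pi = 741 + 19 = 760

760


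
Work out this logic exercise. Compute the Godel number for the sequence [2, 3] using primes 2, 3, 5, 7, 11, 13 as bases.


Encode each element as an exponent of the corresponding prime:
  2^2 = 4
  3^3 = 27
Product = 4 * 27 = 108

108


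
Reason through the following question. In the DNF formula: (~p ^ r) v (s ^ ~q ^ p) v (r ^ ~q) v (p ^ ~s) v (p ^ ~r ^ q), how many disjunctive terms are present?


A DNF formula is a disjunction of terms (conjunctions).
Terms are separated by v.
Counting the disjuncts: 5 terms.

5


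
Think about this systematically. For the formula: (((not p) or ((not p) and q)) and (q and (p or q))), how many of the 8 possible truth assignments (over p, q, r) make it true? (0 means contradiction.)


Check all 8 assignments:
p=0, q=0, r=0: 0
p=0, q=0, r=1: 0
p=0, q=1, r=0: 1
p=0, q=1, r=1: 1
p=1, q=0, r=0: 0
p=1, q=0, r=1: 0
p=1, q=1, r=0: 0
p=1, q=1, r=1: 0
Count of True = 2

2


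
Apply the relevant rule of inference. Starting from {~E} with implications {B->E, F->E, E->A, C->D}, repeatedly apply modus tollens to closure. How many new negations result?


Initial negated facts: {~E}
Apply modus tollens to closure:
  ~E and B->E  =>  ~B
  ~E and F->E  =>  ~F
Final negated: {~B, ~E, ~F}
New negations: {~B, ~F}
Count = 2

2


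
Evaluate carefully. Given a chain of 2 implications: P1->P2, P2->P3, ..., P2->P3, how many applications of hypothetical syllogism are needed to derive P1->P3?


With 2 implications in a chain connecting 3 propositions:
P1->P2, P2->P3, ..., P2->P3
Steps needed = (number of implications) - 1 = 2 - 1 = 1

1


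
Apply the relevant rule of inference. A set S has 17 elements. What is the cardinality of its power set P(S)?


The power set of a set with n elements has 2^n elements.
|P(S)| = 2^17 = 131072

131072


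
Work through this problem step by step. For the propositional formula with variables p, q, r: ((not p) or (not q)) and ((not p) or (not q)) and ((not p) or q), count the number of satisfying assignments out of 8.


Evaluate all 8 assignments for p, q, r:
p=0, q=0, r=0: 1
p=0, q=0, r=1: 1
p=0, q=1, r=0: 1
p=0, q=1, r=1: 1
p=1, q=0, r=0: 0
p=1, q=0, r=1: 0
p=1, q=1, r=0: 0
p=1, q=1, r=1: 0
Satisfying count = 4

4


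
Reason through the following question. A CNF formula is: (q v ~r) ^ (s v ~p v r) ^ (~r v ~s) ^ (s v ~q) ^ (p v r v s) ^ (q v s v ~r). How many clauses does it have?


A CNF formula is a conjunction of clauses.
Clauses are separated by ^.
Counting the conjuncts: 6 clauses.

6


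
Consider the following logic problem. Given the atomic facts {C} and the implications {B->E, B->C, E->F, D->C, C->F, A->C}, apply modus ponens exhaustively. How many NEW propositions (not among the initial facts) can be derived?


Initial facts: {C}
Apply modus ponens to closure:
  C and C->F  =>  F
Final known: {C, F}
New propositions: {F}
Count = 1

1


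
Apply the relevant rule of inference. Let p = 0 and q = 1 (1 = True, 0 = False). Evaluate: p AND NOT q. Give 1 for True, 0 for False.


p = 0, q = 1
Operation: p AND NOT q
Evaluate: 0 AND NOT 1 = 0

0


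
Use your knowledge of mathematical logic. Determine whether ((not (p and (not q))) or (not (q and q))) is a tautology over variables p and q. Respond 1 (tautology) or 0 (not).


Check all 4 assignments:
p=0, q=0: 1
p=0, q=1: 1
p=1, q=0: 1
p=1, q=1: 1
Satisfying count = 4/4.
Tautology iff count = 4: yes.

1


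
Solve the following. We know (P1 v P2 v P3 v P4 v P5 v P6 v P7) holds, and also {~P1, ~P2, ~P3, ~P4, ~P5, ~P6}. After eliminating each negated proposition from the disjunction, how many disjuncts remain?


Original disjuncts (7): P1, P2, P3, P4, P5, P6, P7
Negated (eliminate): ~P1, ~P2, ~P3, ~P4, ~P5, ~P6
Remaining disjuncts: P7
Count = 7 - 6 = 1

1


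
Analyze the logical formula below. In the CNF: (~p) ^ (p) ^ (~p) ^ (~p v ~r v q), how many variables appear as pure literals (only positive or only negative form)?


Check each variable for pure literal status:
p: mixed (not pure)
q: pure positive
r: pure negative
Pure literal count = 2

2


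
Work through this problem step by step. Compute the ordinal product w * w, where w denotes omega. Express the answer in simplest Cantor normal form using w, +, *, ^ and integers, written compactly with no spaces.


Compute w * w.
Ordinal * is associative and left-distributive over +, but NOT commutative; for finite n>1, n*w = w but w*n stays w*n.
w * w = w^2 by definition.
Result = w^2

w^2


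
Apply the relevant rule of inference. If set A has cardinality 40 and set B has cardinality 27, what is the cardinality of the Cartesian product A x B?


The Cartesian product A x B contains all ordered pairs (a, b).
|A x B| = |A| * |B| = 40 * 27 = 1080

1080


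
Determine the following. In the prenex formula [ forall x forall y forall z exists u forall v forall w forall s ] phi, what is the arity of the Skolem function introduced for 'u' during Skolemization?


Quantifier prefix: forall x forall y forall z exists u forall v forall w forall s
'u' is existentially quantified at position 4.
Universal variables preceding it: x, y, z
Skolem function arity = 3

3


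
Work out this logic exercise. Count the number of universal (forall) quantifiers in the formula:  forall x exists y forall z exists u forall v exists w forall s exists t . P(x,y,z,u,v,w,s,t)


Quantifier prefix: forall x exists y forall z exists u forall v exists w forall s exists t
Mark each quantifier type:
  U E U E U E U E
Universal count = 4, Existential count = 4
Asked for universal (forall) quantifiers: 4

4


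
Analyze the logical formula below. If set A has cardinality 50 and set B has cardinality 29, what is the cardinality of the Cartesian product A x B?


The Cartesian product A x B contains all ordered pairs (a, b).
|A x B| = |A| * |B| = 50 * 29 = 1450

1450


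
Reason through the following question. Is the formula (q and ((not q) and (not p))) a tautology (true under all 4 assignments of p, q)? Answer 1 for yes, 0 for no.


Check all 4 assignments:
p=0, q=0: 0
p=0, q=1: 0
p=1, q=0: 0
p=1, q=1: 0
Satisfying count = 0/4.
Tautology iff count = 4: no.

0


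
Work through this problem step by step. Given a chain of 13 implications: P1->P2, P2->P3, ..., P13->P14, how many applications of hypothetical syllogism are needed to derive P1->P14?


With 13 implications in a chain connecting 14 propositions:
P1->P2, P2->P3, ..., P13->P14
Steps needed = (number of implications) - 1 = 13 - 1 = 12

12


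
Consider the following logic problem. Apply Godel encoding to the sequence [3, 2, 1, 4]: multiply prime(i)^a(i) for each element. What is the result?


Encode each element as an exponent of the corresponding prime:
  2^3 = 8
  3^2 = 9
  5^1 = 5
  7^4 = 2401
Product = 8 * 9 * 5 * 2401 = 864360

864360


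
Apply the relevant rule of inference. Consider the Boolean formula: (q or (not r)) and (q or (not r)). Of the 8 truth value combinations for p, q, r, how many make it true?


Evaluate all 8 assignments for p, q, r:
p=0, q=0, r=0: 1
p=0, q=0, r=1: 0
p=0, q=1, r=0: 1
p=0, q=1, r=1: 1
p=1, q=0, r=0: 1
p=1, q=0, r=1: 0
p=1, q=1, r=0: 1
p=1, q=1, r=1: 1
Satisfying count = 6

6


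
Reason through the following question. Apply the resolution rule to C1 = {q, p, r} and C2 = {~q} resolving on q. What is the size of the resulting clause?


Remove q from C1 and ~q from C2.
C1 remainder: {p, r}
C2 remainder: {}
Union (resolvent): {p, r}
Resolvent has 2 literal(s).

2


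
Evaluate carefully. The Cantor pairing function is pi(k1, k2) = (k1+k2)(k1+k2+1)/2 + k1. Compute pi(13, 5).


k1 + k2 = 18
(k1+k2)(k1+k2+1)/2 = 18 * 19 / 2 = 171
pi = 171 + 13 = 184

184


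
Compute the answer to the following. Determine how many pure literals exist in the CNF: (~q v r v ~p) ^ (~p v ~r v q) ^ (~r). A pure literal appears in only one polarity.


Check each variable for pure literal status:
p: pure negative
q: mixed (not pure)
r: mixed (not pure)
Pure literal count = 1

1


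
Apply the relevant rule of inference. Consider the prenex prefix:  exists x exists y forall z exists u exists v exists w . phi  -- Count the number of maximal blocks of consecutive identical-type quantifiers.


Quantifier-type sequence: E E A E E E  (A=forall, E=exists)
Group into maximal same-type runs:
  Ex2 | Ax1 | Ex3
Number of blocks = 3

3


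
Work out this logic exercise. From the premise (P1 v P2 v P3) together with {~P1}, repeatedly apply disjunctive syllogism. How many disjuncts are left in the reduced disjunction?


Original disjuncts (3): P1, P2, P3
Negated (eliminate): ~P1
Remaining disjuncts: P2, P3
Count = 3 - 1 = 2

2


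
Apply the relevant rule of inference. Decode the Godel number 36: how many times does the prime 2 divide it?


Factorize 36 by dividing by 2 repeatedly.
Division steps: 2 divides 36 exactly 2 time(s).
Exponent of 2 = 2

2


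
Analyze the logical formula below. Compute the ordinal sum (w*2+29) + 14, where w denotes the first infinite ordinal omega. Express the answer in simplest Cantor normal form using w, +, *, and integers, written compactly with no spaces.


Compute (w*2+29) + 14.
Ordinal + is associative but NOT commutative; for finite n>0, n + w = w but w + n stays w+n.
By associativity: (w*2+29) + 14 = w*2 + (29+14) = w*2+43.
Result = w*2+43

w*2+43


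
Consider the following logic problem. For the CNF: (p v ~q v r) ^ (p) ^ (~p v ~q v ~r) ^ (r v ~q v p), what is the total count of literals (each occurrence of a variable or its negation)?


Counting literals in each clause:
Clause 1: 3 literal(s)
Clause 2: 1 literal(s)
Clause 3: 3 literal(s)
Clause 4: 3 literal(s)
Total = 10

10


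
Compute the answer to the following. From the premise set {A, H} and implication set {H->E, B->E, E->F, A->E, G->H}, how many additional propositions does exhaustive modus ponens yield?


Initial facts: {A, H}
Apply modus ponens to closure:
  H and H->E  =>  E
  E and E->F  =>  F
Final known: {A, E, F, H}
New propositions: {E, F}
Count = 2

2


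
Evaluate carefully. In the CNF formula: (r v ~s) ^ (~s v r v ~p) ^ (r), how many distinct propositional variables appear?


Identify each variable that appears in the formula.
Variables found: p, r, s
Count = 3

3


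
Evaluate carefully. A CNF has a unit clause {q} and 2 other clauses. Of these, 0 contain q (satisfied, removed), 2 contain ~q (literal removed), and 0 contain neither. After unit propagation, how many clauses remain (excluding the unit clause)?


Satisfied (removed): 0
Shortened (remain): 2
Unchanged (remain): 0
Remaining = 2 + 0 = 2

2


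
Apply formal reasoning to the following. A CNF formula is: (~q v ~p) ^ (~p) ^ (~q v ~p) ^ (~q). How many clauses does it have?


A CNF formula is a conjunction of clauses.
Clauses are separated by ^.
Counting the conjuncts: 4 clauses.

4


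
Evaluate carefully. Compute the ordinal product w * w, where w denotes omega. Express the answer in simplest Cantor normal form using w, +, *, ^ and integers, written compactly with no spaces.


Compute w * w.
Ordinal * is associative and left-distributive over +, but NOT commutative; for finite n>1, n*w = w but w*n stays w*n.
w * w = w^2 by definition.
Result = w^2

w^2


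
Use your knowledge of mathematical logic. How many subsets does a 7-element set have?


The power set of a set with n elements has 2^n elements.
|P(S)| = 2^7 = 128

128


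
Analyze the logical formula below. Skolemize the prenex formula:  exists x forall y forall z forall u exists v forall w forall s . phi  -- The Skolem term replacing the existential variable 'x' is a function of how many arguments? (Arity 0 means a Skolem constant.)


Quantifier prefix: exists x forall y forall z forall u exists v forall w forall s
'x' is existentially quantified at position 1.
No universal quantifiers precede it.
Skolem function arity = 0 (a Skolem constant)

0


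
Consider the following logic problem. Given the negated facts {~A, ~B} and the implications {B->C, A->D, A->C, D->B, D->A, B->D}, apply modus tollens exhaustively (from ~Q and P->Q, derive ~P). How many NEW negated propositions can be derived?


Initial negated facts: {~A, ~B}
Apply modus tollens to closure:
  ~B and D->B  =>  ~D
Final negated: {~A, ~B, ~D}
New negations: {~D}
Count = 1

1


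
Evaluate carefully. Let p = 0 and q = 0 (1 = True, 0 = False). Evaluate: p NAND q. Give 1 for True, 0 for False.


p = 0, q = 0
Operation: p NAND q
Evaluate: 0 NAND 0 = 1

1


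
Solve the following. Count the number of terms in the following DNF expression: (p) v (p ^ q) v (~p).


A DNF formula is a disjunction of terms (conjunctions).
Terms are separated by v.
Counting the disjuncts: 3 terms.

3


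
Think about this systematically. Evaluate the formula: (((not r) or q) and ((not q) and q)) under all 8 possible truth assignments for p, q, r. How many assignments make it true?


Check all 8 assignments:
p=0, q=0, r=0: 0
p=0, q=0, r=1: 0
p=0, q=1, r=0: 0
p=0, q=1, r=1: 0
p=1, q=0, r=0: 0
p=1, q=0, r=1: 0
p=1, q=1, r=0: 0
p=1, q=1, r=1: 0
Count of True = 0

0


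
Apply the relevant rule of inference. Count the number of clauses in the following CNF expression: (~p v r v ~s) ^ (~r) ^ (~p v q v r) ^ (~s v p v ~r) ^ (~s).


A CNF formula is a conjunction of clauses.
Clauses are separated by ^.
Counting the conjuncts: 5 clauses.

5


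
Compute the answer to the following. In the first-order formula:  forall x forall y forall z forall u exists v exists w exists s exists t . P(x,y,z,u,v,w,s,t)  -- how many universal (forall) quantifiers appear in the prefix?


Quantifier prefix: forall x forall y forall z forall u exists v exists w exists s exists t
Mark each quantifier type:
  U U U U E E E E
Universal count = 4, Existential count = 4
Asked for universal (forall) quantifiers: 4

4


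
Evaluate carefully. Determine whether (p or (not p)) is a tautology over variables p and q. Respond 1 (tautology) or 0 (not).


Check all 4 assignments:
p=0, q=0: 1
p=0, q=1: 1
p=1, q=0: 1
p=1, q=1: 1
Satisfying count = 4/4.
Tautology iff count = 4: yes.

1


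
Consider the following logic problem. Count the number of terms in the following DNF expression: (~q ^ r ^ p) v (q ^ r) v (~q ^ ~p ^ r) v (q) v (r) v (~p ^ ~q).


A DNF formula is a disjunction of terms (conjunctions).
Terms are separated by v.
Counting the disjuncts: 6 terms.

6


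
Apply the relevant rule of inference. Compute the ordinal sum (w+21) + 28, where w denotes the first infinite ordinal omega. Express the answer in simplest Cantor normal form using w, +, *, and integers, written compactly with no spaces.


Compute (w+21) + 28.
Ordinal + is associative but NOT commutative; for finite n>0, n + w = w but w + n stays w+n.
By associativity: (w+21) + 28 = w + (21+28) = w+49.
Result = w+49

w+49


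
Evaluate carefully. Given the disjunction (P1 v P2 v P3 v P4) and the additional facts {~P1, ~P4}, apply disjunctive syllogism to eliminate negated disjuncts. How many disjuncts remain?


Original disjuncts (4): P1, P2, P3, P4
Negated (eliminate): ~P1, ~P4
Remaining disjuncts: P2, P3
Count = 4 - 2 = 2

2


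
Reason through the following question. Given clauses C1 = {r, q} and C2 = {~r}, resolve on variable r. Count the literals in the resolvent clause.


Remove r from C1 and ~r from C2.
C1 remainder: {q}
C2 remainder: {}
Union (resolvent): {q}
Resolvent has 1 literal(s).

1


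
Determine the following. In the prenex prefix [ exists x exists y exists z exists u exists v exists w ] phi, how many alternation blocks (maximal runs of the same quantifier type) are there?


Quantifier-type sequence: E E E E E E  (A=forall, E=exists)
Group into maximal same-type runs:
  Ex6
Number of blocks = 1

1


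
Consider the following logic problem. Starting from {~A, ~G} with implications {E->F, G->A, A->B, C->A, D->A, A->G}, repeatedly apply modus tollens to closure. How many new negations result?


Initial negated facts: {~A, ~G}
Apply modus tollens to closure:
  ~A and C->A  =>  ~C
  ~A and D->A  =>  ~D
Final negated: {~A, ~C, ~D, ~G}
New negations: {~C, ~D}
Count = 2

2


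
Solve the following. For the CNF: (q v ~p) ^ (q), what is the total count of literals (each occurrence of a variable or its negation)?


Counting literals in each clause:
Clause 1: 2 literal(s)
Clause 2: 1 literal(s)
Total = 3

3


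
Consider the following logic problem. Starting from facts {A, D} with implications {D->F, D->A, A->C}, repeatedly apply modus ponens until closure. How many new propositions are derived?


Initial facts: {A, D}
Apply modus ponens to closure:
  D and D->F  =>  F
  A and A->C  =>  C
Final known: {A, C, D, F}
New propositions: {C, F}
Count = 2

2


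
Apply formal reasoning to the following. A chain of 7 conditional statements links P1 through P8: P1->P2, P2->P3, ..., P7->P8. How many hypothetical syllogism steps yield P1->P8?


With 7 implications in a chain connecting 8 propositions:
P1->P2, P2->P3, ..., P7->P8
Steps needed = (number of implications) - 1 = 7 - 1 = 6

6


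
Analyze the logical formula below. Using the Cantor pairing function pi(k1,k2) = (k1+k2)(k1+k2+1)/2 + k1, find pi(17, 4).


k1 + k2 = 21
(k1+k2)(k1+k2+1)/2 = 21 * 22 / 2 = 231
pi = 231 + 17 = 248

248


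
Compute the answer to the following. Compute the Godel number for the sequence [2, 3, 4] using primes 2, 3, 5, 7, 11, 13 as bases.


Encode each element as an exponent of the corresponding prime:
  2^2 = 4
  3^3 = 27
  5^4 = 625
Product = 4 * 27 * 625 = 67500

67500


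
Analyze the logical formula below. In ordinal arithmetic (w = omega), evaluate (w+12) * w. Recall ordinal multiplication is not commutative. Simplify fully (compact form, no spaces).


Compute (w+12) * w.
Ordinal * is associative and left-distributive over +, but NOT commutative; for finite n>1, n*w = w but w*n stays w*n.
(w+12) * w = sup{(w+12)*k : k<w} = sup{w*k+12} = w^2 (the +12 tail is absorbed in the limit).
Result = w^2

w^2


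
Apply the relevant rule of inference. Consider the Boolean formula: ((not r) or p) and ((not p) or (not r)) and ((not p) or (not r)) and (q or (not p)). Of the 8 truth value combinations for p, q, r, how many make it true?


Evaluate all 8 assignments for p, q, r:
p=0, q=0, r=0: 1
p=0, q=0, r=1: 0
p=0, q=1, r=0: 1
p=0, q=1, r=1: 0
p=1, q=0, r=0: 0
p=1, q=0, r=1: 0
p=1, q=1, r=0: 1
p=1, q=1, r=1: 0
Satisfying count = 3

3


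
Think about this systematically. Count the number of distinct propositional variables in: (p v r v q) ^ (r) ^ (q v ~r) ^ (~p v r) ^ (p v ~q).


Identify each variable that appears in the formula.
Variables found: p, q, r
Count = 3

3


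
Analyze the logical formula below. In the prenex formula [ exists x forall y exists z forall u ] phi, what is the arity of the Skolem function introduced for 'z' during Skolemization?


Quantifier prefix: exists x forall y exists z forall u
'z' is existentially quantified at position 3.
Universal variables preceding it: y
Skolem function arity = 1

1


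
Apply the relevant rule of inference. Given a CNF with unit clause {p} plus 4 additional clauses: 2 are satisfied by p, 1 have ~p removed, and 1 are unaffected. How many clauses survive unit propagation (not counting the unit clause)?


Satisfied (removed): 2
Shortened (remain): 1
Unchanged (remain): 1
Remaining = 1 + 1 = 2

2


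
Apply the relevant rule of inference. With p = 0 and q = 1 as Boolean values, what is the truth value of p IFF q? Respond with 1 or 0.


p = 0, q = 1
Operation: p IFF q
Evaluate: 0 IFF 1 = 0

0


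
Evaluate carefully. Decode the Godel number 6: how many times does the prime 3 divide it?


Factorize 6 by dividing by 3 repeatedly.
Division steps: 3 divides 6 exactly 1 time(s).
Exponent of 3 = 1

1


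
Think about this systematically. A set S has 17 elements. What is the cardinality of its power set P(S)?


The power set of a set with n elements has 2^n elements.
|P(S)| = 2^17 = 131072

131072


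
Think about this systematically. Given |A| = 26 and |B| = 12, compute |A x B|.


The Cartesian product A x B contains all ordered pairs (a, b).
|A x B| = |A| * |B| = 26 * 12 = 312

312


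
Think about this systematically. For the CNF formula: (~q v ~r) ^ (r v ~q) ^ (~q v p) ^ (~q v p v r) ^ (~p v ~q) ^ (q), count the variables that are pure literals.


Check each variable for pure literal status:
p: mixed (not pure)
q: mixed (not pure)
r: mixed (not pure)
Pure literal count = 0

0


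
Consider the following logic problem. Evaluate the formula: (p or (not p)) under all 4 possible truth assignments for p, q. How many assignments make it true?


Check all 4 assignments:
p=0, q=0: 1
p=0, q=1: 1
p=1, q=0: 1
p=1, q=1: 1
Count of True = 4

4


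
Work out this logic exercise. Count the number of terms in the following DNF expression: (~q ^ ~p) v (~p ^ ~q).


A DNF formula is a disjunction of terms (conjunctions).
Terms are separated by v.
Counting the disjuncts: 2 terms.

2


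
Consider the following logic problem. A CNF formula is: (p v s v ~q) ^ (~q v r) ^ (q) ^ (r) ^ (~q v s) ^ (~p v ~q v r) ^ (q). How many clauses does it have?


A CNF formula is a conjunction of clauses.
Clauses are separated by ^.
Counting the conjuncts: 7 clauses.

7


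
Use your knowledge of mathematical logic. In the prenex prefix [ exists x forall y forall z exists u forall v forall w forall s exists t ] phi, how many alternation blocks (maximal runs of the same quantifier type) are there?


Quantifier-type sequence: E A A E A A A E  (A=forall, E=exists)
Group into maximal same-type runs:
  Ex1 | Ax2 | Ex1 | Ax3 | Ex1
Number of blocks = 5

5


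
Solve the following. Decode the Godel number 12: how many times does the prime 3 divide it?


Factorize 12 by dividing by 3 repeatedly.
Division steps: 3 divides 12 exactly 1 time(s).
Exponent of 3 = 1

1


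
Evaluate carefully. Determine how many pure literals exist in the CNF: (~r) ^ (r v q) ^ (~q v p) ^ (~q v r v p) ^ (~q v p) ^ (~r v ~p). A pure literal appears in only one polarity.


Check each variable for pure literal status:
p: mixed (not pure)
q: mixed (not pure)
r: mixed (not pure)
Pure literal count = 0

0


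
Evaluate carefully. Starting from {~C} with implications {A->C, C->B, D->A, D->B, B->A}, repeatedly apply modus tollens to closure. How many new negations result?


Initial negated facts: {~C}
Apply modus tollens to closure:
  ~C and A->C  =>  ~A
  ~A and D->A  =>  ~D
  ~A and B->A  =>  ~B
Final negated: {~A, ~B, ~C, ~D}
New negations: {~A, ~B, ~D}
Count = 3

3


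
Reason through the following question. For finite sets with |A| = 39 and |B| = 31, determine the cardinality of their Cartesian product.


The Cartesian product A x B contains all ordered pairs (a, b).
|A x B| = |A| * |B| = 39 * 31 = 1209

1209


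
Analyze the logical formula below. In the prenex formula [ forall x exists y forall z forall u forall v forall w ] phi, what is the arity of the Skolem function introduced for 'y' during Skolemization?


Quantifier prefix: forall x exists y forall z forall u forall v forall w
'y' is existentially quantified at position 2.
Universal variables preceding it: x
Skolem function arity = 1

1


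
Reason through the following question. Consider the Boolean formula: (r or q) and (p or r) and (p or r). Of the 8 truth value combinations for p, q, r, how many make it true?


Evaluate all 8 assignments for p, q, r:
p=0, q=0, r=0: 0
p=0, q=0, r=1: 1
p=0, q=1, r=0: 0
p=0, q=1, r=1: 1
p=1, q=0, r=0: 0
p=1, q=0, r=1: 1
p=1, q=1, r=0: 1
p=1, q=1, r=1: 1
Satisfying count = 5

5


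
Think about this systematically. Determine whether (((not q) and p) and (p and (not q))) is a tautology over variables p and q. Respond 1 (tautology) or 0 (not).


Check all 4 assignments:
p=0, q=0: 0
p=0, q=1: 0
p=1, q=0: 1
p=1, q=1: 0
Satisfying count = 1/4.
Tautology iff count = 4: no.

0


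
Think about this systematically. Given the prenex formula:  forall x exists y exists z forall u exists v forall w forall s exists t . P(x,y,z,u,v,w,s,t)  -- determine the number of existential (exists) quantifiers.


Quantifier prefix: forall x exists y exists z forall u exists v forall w forall s exists t
Mark each quantifier type:
  U E E U E U U E
Universal count = 4, Existential count = 4
Asked for existential (exists) quantifiers: 4

4
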